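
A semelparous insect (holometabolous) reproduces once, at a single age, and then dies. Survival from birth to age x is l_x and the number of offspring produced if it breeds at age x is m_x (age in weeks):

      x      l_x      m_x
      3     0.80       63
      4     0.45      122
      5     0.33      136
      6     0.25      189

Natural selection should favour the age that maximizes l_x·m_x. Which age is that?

Expected offspring if breeding at age x = l_x × m_x:
  age 3: 0.80 × 63 = 50.400
  age 4: 0.45 × 122 = 54.900
  age 5: 0.33 × 136 = 44.880
  age 6: 0.25 × 189 = 47.250
Maximum at age 4 (54.900).

4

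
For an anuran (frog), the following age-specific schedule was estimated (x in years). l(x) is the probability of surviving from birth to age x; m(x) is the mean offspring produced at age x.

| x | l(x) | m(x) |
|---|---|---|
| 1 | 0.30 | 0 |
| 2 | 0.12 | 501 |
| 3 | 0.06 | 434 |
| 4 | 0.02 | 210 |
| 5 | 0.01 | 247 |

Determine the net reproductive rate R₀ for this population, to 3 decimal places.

92.830

R₀ = Σ l(x) m(x):
  age 1: 0.30 × 0 = 0.0000
  age 2: 0.12 × 501 = 60.1200
  age 3: 0.06 × 434 = 26.0400
  age 4: 0.02 × 210 = 4.2000
  age 5: 0.01 × 247 = 2.4700
R₀ = 0.0000 + 60.1200 + 26.0400 + 4.2000 + 2.4700 = 92.8300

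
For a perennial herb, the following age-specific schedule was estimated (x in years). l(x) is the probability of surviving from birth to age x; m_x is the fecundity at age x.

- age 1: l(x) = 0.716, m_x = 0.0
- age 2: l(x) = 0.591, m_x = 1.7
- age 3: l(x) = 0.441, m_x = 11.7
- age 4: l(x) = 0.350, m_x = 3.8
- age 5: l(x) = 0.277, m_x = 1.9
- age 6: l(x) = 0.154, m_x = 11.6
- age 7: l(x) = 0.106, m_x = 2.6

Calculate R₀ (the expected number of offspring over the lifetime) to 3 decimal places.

R₀ = Σ l(x) m_x:
  age 1: 0.716 × 0.0 = 0.0000
  age 2: 0.591 × 1.7 = 1.0047
  age 3: 0.441 × 11.7 = 5.1597
  age 4: 0.350 × 3.8 = 1.3300
  age 5: 0.277 × 1.9 = 0.5263
  age 6: 0.154 × 11.6 = 1.7864
  age 7: 0.106 × 2.6 = 0.2756
R₀ = 0.0000 + 1.0047 + 5.1597 + 1.3300 + 0.5263 + 1.7864 + 0.2756 = 10.0827

10.083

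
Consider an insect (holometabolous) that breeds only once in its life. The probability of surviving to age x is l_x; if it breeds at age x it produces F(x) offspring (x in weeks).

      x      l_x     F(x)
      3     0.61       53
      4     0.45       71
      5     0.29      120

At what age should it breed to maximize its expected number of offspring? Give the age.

Expected offspring if breeding at age x = l_x × F(x):
  age 3: 0.61 × 53 = 32.330
  age 4: 0.45 × 71 = 31.950
  age 5: 0.29 × 120 = 34.800
Maximum at age 5 (34.800).

5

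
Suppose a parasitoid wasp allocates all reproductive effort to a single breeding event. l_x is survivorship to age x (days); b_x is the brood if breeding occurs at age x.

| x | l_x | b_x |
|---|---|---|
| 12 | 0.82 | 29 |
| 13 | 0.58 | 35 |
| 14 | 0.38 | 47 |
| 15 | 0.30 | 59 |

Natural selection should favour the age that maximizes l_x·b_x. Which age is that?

Expected offspring if breeding at age x = l_x × b_x:
  age 12: 0.82 × 29 = 23.780
  age 13: 0.58 × 35 = 20.300
  age 14: 0.38 × 47 = 17.860
  age 15: 0.30 × 59 = 17.700
Maximum at age 12 (23.780).

12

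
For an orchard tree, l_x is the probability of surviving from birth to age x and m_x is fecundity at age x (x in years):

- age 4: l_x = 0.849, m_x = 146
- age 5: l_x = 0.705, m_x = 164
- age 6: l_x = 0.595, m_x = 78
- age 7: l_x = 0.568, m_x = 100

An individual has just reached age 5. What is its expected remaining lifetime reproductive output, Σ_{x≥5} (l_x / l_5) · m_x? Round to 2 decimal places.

310.40

l_5 = 0.705. Conditional survival from age 5 to x is l_x / l_5.
  x=5: (0.705/0.705) × 164 = 164.0000
  x=6: (0.595/0.705) × 78 = 65.8298
  x=7: (0.568/0.705) × 100 = 80.5674
Sum = 164.0000 + 65.8298 + 80.5674 = 310.3972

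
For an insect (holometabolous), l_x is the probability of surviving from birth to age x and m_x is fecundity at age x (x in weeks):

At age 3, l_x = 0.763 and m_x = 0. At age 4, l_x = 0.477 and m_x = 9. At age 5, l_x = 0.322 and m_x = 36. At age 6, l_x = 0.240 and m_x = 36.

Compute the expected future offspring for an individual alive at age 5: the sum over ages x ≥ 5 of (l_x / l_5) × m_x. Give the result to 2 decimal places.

l_5 = 0.322. Conditional survival from age 5 to x is l_x / l_5.
  x=5: (0.322/0.322) × 36 = 36.0000
  x=6: (0.240/0.322) × 36 = 26.8323
Sum = 36.0000 + 26.8323 = 62.8323

62.83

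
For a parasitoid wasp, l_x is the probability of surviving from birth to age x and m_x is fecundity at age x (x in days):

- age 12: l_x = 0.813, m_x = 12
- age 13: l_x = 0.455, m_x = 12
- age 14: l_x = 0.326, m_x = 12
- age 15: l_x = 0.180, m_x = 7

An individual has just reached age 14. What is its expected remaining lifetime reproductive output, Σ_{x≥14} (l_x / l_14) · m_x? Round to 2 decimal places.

15.87

l_14 = 0.326. Conditional survival from age 14 to x is l_x / l_14.
  x=14: (0.326/0.326) × 12 = 12.0000
  x=15: (0.180/0.326) × 7 = 3.8650
Sum = 12.0000 + 3.8650 = 15.8650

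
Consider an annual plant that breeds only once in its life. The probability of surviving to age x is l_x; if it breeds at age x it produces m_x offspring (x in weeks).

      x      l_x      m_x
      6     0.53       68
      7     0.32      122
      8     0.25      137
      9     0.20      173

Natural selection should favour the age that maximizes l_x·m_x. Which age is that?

Expected offspring if breeding at age x = l_x × m_x:
  age 6: 0.53 × 68 = 36.040
  age 7: 0.32 × 122 = 39.040
  age 8: 0.25 × 137 = 34.250
  age 9: 0.20 × 173 = 34.600
Maximum at age 7 (39.040).

7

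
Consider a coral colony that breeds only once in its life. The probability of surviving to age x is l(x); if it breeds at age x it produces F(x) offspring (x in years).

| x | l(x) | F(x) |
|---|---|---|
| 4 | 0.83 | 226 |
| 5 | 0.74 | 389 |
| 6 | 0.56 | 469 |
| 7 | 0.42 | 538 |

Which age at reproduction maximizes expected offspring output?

Expected offspring if breeding at age x = l(x) × F(x):
  age 4: 0.83 × 226 = 187.580
  age 5: 0.74 × 389 = 287.860
  age 6: 0.56 × 469 = 262.640
  age 7: 0.42 × 538 = 225.960
Maximum at age 5 (287.860).

5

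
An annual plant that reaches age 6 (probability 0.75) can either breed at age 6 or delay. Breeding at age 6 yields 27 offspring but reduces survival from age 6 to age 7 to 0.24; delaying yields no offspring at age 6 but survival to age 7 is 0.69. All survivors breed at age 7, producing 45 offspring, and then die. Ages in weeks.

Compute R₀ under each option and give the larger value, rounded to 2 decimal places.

breed at age 6: R₀ = 0.75 × (27 + 0.24 × 45) = 0.75 × 37.8000 = 28.3500
delay to age 7: R₀ = 0.75 × (0.69 × 45) = 0.75 × 31.0500 = 23.2875
Higher: breed at age 6 (28.3500).

28.35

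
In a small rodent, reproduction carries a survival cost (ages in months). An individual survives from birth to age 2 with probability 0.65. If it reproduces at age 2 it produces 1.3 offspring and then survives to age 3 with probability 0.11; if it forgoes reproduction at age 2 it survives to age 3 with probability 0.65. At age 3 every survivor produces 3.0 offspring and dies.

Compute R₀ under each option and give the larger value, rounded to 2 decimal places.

1.27

breed at age 2: R₀ = 0.65 × (1.3 + 0.11 × 3.0) = 0.65 × 1.6300 = 1.0595
delay to age 3: R₀ = 0.65 × (0.65 × 3.0) = 0.65 × 1.9500 = 1.2675
Higher: delay to age 3 (1.2675).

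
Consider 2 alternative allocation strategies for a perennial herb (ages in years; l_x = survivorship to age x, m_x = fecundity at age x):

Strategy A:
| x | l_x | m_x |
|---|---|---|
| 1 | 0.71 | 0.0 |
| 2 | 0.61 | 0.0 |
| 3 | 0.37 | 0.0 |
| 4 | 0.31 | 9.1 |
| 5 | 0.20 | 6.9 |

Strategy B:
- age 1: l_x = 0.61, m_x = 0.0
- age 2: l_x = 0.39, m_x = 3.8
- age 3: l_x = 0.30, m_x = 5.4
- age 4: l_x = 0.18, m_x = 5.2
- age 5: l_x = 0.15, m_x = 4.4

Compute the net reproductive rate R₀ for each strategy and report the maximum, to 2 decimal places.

Strategy A: R₀ = 0.71×0.0 + 0.61×0.0 + 0.37×0.0 + 0.31×9.1 + 0.20×6.9 = 4.2010
Strategy B: R₀ = 0.61×0.0 + 0.39×3.8 + 0.30×5.4 + 0.18×5.2 + 0.15×4.4 = 4.6980
Highest R₀: strategy B with 4.6980.

4.70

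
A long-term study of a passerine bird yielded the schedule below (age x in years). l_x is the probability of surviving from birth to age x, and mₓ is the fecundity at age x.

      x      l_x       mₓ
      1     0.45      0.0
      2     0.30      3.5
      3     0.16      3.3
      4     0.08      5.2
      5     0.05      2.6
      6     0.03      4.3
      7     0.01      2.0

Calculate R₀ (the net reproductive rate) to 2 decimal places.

2.27

R₀ = Σ l_x mₓ:
  age 1: 0.45 × 0.0 = 0.0000
  age 2: 0.30 × 3.5 = 1.0500
  age 3: 0.16 × 3.3 = 0.5280
  age 4: 0.08 × 5.2 = 0.4160
  age 5: 0.05 × 2.6 = 0.1300
  age 6: 0.03 × 4.3 = 0.1290
  age 7: 0.01 × 2.0 = 0.0200
R₀ = 0.0000 + 1.0500 + 0.5280 + 0.4160 + 0.1300 + 0.1290 + 0.0200 = 2.2730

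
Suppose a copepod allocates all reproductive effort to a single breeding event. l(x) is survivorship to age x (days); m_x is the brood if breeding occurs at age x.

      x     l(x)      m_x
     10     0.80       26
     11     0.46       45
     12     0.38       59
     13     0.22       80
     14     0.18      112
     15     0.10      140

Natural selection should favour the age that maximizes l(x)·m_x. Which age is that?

Expected offspring if breeding at age x = l(x) × m_x:
  age 10: 0.80 × 26 = 20.800
  age 11: 0.46 × 45 = 20.700
  age 12: 0.38 × 59 = 22.420
  age 13: 0.22 × 80 = 17.600
  age 14: 0.18 × 112 = 20.160
  age 15: 0.10 × 140 = 14.000
Maximum at age 12 (22.420).

12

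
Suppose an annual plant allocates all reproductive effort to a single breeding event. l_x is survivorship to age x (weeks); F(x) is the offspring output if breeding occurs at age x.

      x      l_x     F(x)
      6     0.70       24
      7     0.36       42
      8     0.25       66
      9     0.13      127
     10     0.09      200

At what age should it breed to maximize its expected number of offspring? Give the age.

Expected offspring if breeding at age x = l_x × F(x):
  age 6: 0.70 × 24 = 16.800
  age 7: 0.36 × 42 = 15.120
  age 8: 0.25 × 66 = 16.500
  age 9: 0.13 × 127 = 16.510
  age 10: 0.09 × 200 = 18.000
Maximum at age 10 (18.000).

10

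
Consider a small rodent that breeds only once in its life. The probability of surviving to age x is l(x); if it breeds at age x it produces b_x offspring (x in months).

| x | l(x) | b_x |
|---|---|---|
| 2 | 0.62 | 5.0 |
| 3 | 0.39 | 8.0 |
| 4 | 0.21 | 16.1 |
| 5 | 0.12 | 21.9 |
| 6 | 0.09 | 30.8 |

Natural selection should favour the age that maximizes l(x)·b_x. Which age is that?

4

Expected offspring if breeding at age x = l(x) × b_x:
  age 2: 0.62 × 5.0 = 3.100
  age 3: 0.39 × 8.0 = 3.120
  age 4: 0.21 × 16.1 = 3.381
  age 5: 0.12 × 21.9 = 2.628
  age 6: 0.09 × 30.8 = 2.772
Maximum at age 4 (3.381).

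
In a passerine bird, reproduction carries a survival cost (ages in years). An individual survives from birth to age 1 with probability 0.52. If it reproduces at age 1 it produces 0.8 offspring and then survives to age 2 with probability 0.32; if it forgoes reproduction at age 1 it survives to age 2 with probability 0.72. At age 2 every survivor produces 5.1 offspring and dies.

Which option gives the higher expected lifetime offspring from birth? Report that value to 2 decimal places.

breed at age 1: R₀ = 0.52 × (0.8 + 0.32 × 5.1) = 0.52 × 2.4320 = 1.2646
delay to age 2: R₀ = 0.52 × (0.72 × 5.1) = 0.52 × 3.6720 = 1.9094
Higher: delay to age 2 (1.9094).

1.91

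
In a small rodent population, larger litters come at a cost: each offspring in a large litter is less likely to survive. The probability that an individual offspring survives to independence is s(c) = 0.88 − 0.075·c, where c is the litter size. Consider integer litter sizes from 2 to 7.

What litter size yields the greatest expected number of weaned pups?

6

Expected weaned pups = c × s(c):
  c=2: 2 × 0.730 = 1.460
  c=3: 3 × 0.655 = 1.965
  c=4: 4 × 0.580 = 2.320
  c=5: 5 × 0.505 = 2.525
  c=6: 6 × 0.430 = 2.580
  c=7: 7 × 0.355 = 2.485
Maximum at c = 6 (2.580 weaned pups).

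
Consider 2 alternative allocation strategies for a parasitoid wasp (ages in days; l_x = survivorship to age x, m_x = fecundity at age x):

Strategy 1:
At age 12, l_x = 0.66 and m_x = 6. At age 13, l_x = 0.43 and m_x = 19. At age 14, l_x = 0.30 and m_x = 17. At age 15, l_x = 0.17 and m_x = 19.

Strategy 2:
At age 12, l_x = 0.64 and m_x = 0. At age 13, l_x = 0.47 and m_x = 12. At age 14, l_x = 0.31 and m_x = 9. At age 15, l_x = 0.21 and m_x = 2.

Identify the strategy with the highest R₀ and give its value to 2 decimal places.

Strategy 1: R₀ = 0.66×6 + 0.43×19 + 0.30×17 + 0.17×19 = 20.4600
Strategy 2: R₀ = 0.64×0 + 0.47×12 + 0.31×9 + 0.21×2 = 8.8500
Highest R₀: strategy 1 with 20.4600.

20.46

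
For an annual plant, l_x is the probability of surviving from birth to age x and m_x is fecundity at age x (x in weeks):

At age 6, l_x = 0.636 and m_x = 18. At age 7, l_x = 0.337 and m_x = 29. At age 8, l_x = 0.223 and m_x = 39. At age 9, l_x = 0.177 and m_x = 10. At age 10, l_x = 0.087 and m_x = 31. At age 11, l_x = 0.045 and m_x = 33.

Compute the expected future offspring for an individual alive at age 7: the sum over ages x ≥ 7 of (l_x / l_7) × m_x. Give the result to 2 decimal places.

l_7 = 0.337. Conditional survival from age 7 to x is l_x / l_7.
  x=7: (0.337/0.337) × 29 = 29.0000
  x=8: (0.223/0.337) × 39 = 25.8071
  x=9: (0.177/0.337) × 10 = 5.2522
  x=10: (0.087/0.337) × 31 = 8.0030
  x=11: (0.045/0.337) × 33 = 4.4065
Sum = 29.0000 + 25.8071 + 5.2522 + 8.0030 + 4.4065 = 72.4688

72.47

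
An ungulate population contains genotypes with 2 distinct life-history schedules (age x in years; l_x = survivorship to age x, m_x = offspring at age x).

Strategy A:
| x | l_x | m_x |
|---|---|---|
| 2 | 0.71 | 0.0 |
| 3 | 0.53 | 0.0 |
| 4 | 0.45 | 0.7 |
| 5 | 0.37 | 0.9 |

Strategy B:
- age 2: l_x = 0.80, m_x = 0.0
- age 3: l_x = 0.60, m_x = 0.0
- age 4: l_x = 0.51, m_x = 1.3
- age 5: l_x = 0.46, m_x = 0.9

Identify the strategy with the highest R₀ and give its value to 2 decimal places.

1.08

Strategy A: R₀ = 0.71×0.0 + 0.53×0.0 + 0.45×0.7 + 0.37×0.9 = 0.6480
Strategy B: R₀ = 0.80×0.0 + 0.60×0.0 + 0.51×1.3 + 0.46×0.9 = 1.0770
Highest R₀: strategy B with 1.0770.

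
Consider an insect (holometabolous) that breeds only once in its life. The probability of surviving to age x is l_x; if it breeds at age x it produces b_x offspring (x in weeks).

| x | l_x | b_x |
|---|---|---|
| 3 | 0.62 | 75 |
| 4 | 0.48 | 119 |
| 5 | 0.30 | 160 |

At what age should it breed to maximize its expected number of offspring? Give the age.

Expected offspring if breeding at age x = l_x × b_x:
  age 3: 0.62 × 75 = 46.500
  age 4: 0.48 × 119 = 57.120
  age 5: 0.30 × 160 = 48.000
Maximum at age 4 (57.120).

4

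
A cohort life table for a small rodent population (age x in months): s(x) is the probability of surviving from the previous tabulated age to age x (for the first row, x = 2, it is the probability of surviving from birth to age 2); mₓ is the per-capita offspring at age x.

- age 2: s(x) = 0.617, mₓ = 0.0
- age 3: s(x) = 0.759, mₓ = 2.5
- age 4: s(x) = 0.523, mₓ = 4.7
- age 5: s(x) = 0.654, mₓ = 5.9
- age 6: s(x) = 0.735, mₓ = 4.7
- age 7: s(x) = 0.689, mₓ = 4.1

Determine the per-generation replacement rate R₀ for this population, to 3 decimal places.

4.153

Survivorship from birth: l_x = s_2·s_3·…·s_x.
  l_2 = 0.61700
  l_3 = 0.46830
  l_4 = 0.24492
  l_5 = 0.16018
  l_6 = 0.11773
  l_7 = 0.08112
R₀ = Σ l_x mₓ:
  age 2: 0.61700 × 0.0 = 0.0000
  age 3: 0.46830 × 2.5 = 1.1707
  age 4: 0.24492 × 4.7 = 1.1511
  age 5: 0.16018 × 5.9 = 0.9451
  age 6: 0.11773 × 4.7 = 0.5533
  age 7: 0.08112 × 4.1 = 0.3326
R₀ = 0.0000 + 1.1707 + 1.1511 + 0.9451 + 0.5533 + 0.3326 = 4.1529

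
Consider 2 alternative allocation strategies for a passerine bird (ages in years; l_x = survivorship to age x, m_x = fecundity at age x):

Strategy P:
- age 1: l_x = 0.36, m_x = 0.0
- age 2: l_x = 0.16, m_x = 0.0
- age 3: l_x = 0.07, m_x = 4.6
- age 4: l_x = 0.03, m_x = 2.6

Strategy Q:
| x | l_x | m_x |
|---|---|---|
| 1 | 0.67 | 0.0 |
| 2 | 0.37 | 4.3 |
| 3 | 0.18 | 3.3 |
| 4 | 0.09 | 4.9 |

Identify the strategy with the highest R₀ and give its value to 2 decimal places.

2.63

Strategy P: R₀ = 0.36×0.0 + 0.16×0.0 + 0.07×4.6 + 0.03×2.6 = 0.4000
Strategy Q: R₀ = 0.67×0.0 + 0.37×4.3 + 0.18×3.3 + 0.09×4.9 = 2.6260
Highest R₀: strategy Q with 2.6260.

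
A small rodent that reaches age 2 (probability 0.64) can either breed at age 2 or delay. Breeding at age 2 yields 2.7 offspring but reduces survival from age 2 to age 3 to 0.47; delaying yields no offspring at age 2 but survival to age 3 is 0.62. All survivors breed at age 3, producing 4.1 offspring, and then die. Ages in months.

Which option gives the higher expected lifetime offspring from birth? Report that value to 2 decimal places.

2.96

breed at age 2: R₀ = 0.64 × (2.7 + 0.47 × 4.1) = 0.64 × 4.6270 = 2.9613
delay to age 3: R₀ = 0.64 × (0.62 × 4.1) = 0.64 × 2.5420 = 1.6269
Higher: breed at age 2 (2.9613).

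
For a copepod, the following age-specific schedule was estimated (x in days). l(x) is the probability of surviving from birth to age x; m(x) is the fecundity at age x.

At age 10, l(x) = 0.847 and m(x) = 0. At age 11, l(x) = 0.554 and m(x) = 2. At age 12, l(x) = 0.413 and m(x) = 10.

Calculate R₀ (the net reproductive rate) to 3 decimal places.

5.238

R₀ = Σ l(x) m(x):
  age 10: 0.847 × 0 = 0.0000
  age 11: 0.554 × 2 = 1.1080
  age 12: 0.413 × 10 = 4.1300
R₀ = 0.0000 + 1.1080 + 4.1300 = 5.2380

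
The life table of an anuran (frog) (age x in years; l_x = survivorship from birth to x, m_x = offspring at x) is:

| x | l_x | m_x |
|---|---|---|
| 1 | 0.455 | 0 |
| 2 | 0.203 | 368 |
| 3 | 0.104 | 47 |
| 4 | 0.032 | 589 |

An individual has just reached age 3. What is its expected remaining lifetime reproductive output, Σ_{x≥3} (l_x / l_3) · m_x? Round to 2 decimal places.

l_3 = 0.104. Conditional survival from age 3 to x is l_x / l_3.
  x=3: (0.104/0.104) × 47 = 47.0000
  x=4: (0.032/0.104) × 589 = 181.2308
Sum = 47.0000 + 181.2308 = 228.2308

228.23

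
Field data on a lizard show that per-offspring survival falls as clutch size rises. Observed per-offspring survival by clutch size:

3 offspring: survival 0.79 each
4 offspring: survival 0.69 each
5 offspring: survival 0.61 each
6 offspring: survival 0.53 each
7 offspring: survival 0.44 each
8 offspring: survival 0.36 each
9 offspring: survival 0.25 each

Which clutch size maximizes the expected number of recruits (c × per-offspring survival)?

6

Expected recruits = c × s(c):
  c=3: 3 × 0.79 = 2.370
  c=4: 4 × 0.69 = 2.760
  c=5: 5 × 0.61 = 3.050
  c=6: 6 × 0.53 = 3.180
  c=7: 7 × 0.44 = 3.080
  c=8: 8 × 0.36 = 2.880
  c=9: 9 × 0.25 = 2.250
Maximum at c = 6 (3.180 recruits).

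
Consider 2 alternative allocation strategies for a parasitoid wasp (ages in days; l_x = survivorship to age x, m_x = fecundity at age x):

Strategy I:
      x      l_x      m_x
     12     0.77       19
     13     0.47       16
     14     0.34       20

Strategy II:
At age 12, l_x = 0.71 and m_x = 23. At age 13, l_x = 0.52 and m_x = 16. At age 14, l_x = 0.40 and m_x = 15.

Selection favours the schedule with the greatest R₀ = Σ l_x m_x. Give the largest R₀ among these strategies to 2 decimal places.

30.65

Strategy I: R₀ = 0.77×19 + 0.47×16 + 0.34×20 = 28.9500
Strategy II: R₀ = 0.71×23 + 0.52×16 + 0.40×15 = 30.6500
Highest R₀: strategy II with 30.6500.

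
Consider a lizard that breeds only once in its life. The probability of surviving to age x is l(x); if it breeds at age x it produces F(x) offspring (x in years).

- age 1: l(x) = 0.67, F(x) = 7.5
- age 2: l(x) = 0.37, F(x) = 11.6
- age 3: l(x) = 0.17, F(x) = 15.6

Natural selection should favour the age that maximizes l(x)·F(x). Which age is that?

1

Expected offspring if breeding at age x = l(x) × F(x):
  age 1: 0.67 × 7.5 = 5.025
  age 2: 0.37 × 11.6 = 4.292
  age 3: 0.17 × 15.6 = 2.652
Maximum at age 1 (5.025).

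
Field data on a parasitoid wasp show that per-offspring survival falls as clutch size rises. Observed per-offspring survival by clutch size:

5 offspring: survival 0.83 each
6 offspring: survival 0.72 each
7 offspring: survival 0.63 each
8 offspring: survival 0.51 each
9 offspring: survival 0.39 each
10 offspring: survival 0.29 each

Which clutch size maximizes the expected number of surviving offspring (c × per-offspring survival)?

7

Expected surviving offspring = c × s(c):
  c=5: 5 × 0.83 = 4.150
  c=6: 6 × 0.72 = 4.320
  c=7: 7 × 0.63 = 4.410
  c=8: 8 × 0.51 = 4.080
  c=9: 9 × 0.39 = 3.510
  c=10: 10 × 0.29 = 2.900
Maximum at c = 7 (4.410 surviving offspring).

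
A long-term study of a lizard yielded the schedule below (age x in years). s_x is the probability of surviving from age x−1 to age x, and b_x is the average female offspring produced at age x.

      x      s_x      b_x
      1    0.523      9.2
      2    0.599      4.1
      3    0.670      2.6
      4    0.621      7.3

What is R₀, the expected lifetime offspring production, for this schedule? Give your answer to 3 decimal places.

Survivorship from birth: l_x = s_1·s_2·…·s_x.
  l_1 = 0.52300
  l_2 = 0.31328
  l_3 = 0.20990
  l_4 = 0.13035
R₀ = Σ l_x b_x:
  age 1: 0.52300 × 9.2 = 4.8116
  age 2: 0.31328 × 4.1 = 1.2844
  age 3: 0.20990 × 2.6 = 0.5457
  age 4: 0.13035 × 7.3 = 0.9516
R₀ = 4.8116 + 1.2844 + 0.5457 + 0.9516 = 7.5933

7.593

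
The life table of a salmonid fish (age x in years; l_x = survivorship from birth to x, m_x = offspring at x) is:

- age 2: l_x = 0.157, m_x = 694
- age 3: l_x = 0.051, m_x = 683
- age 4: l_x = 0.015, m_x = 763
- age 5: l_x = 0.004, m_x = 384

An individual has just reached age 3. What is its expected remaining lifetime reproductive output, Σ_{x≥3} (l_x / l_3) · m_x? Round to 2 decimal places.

937.53

l_3 = 0.051. Conditional survival from age 3 to x is l_x / l_3.
  x=3: (0.051/0.051) × 683 = 683.0000
  x=4: (0.015/0.051) × 763 = 224.4118
  x=5: (0.004/0.051) × 384 = 30.1176
Sum = 683.0000 + 224.4118 + 30.1176 = 937.5294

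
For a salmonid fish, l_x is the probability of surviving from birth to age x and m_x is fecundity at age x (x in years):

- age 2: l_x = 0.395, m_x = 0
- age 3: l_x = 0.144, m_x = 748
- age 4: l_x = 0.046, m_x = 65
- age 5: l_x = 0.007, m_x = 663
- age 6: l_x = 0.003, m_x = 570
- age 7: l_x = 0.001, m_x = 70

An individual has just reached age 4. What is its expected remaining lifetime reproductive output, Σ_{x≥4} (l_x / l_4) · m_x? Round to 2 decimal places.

204.59

l_4 = 0.046. Conditional survival from age 4 to x is l_x / l_4.
  x=4: (0.046/0.046) × 65 = 65.0000
  x=5: (0.007/0.046) × 663 = 100.8913
  x=6: (0.003/0.046) × 570 = 37.1739
  x=7: (0.001/0.046) × 70 = 1.5217
Sum = 65.0000 + 100.8913 + 37.1739 + 1.5217 = 204.5870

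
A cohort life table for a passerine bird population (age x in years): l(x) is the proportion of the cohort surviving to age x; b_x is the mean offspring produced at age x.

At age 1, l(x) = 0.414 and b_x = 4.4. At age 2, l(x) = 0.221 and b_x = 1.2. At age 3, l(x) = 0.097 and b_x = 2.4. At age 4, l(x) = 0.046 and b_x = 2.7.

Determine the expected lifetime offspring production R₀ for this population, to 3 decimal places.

2.444

R₀ = Σ l(x) b_x:
  age 1: 0.414 × 4.4 = 1.8216
  age 2: 0.221 × 1.2 = 0.2652
  age 3: 0.097 × 2.4 = 0.2328
  age 4: 0.046 × 2.7 = 0.1242
R₀ = 1.8216 + 0.2652 + 0.2328 + 0.1242 = 2.4438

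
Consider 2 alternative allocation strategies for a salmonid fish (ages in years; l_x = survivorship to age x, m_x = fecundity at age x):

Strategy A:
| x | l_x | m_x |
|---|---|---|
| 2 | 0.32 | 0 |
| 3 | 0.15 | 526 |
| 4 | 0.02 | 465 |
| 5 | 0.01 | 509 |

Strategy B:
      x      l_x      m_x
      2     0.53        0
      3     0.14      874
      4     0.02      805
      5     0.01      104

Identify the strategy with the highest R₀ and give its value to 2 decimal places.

139.50

Strategy A: R₀ = 0.32×0 + 0.15×526 + 0.02×465 + 0.01×509 = 93.2900
Strategy B: R₀ = 0.53×0 + 0.14×874 + 0.02×805 + 0.01×104 = 139.5000
Highest R₀: strategy B with 139.5000.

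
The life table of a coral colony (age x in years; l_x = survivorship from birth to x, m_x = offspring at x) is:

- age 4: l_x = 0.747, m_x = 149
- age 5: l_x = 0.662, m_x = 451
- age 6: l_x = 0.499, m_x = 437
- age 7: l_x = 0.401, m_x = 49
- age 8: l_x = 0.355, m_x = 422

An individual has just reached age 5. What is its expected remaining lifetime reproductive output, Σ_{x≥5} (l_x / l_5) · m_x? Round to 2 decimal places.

1036.38

l_5 = 0.662. Conditional survival from age 5 to x is l_x / l_5.
  x=5: (0.662/0.662) × 451 = 451.0000
  x=6: (0.499/0.662) × 437 = 329.4003
  x=7: (0.401/0.662) × 49 = 29.6813
  x=8: (0.355/0.662) × 422 = 226.2991
Sum = 451.0000 + 329.4003 + 29.6813 + 226.2991 = 1036.3807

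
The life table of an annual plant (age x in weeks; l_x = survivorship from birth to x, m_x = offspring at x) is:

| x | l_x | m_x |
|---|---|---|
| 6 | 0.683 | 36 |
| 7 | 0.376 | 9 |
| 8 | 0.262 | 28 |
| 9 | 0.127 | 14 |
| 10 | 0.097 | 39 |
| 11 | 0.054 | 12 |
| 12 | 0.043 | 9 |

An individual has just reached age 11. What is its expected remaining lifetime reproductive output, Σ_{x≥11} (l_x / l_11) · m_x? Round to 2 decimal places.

19.17

l_11 = 0.054. Conditional survival from age 11 to x is l_x / l_11.
  x=11: (0.054/0.054) × 12 = 12.0000
  x=12: (0.043/0.054) × 9 = 7.1667
Sum = 12.0000 + 7.1667 = 19.1667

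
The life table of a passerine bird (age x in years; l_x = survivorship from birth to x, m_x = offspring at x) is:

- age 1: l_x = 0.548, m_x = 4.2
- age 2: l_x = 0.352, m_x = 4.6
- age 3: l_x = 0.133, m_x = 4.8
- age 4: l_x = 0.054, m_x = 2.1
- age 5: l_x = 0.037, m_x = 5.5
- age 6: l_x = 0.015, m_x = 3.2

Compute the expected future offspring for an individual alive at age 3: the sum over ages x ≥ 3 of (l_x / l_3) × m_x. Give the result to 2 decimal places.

7.54

l_3 = 0.133. Conditional survival from age 3 to x is l_x / l_3.
  x=3: (0.133/0.133) × 4.8 = 4.8000
  x=4: (0.054/0.133) × 2.1 = 0.8526
  x=5: (0.037/0.133) × 5.5 = 1.5301
  x=6: (0.015/0.133) × 3.2 = 0.3609
Sum = 4.8000 + 0.8526 + 1.5301 + 0.3609 = 7.5436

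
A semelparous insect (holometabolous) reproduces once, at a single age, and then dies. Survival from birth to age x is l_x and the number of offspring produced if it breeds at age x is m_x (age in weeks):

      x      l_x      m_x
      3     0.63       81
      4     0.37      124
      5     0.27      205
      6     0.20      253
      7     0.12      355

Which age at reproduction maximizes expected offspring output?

5

Expected offspring if breeding at age x = l_x × m_x:
  age 3: 0.63 × 81 = 51.030
  age 4: 0.37 × 124 = 45.880
  age 5: 0.27 × 205 = 55.350
  age 6: 0.20 × 253 = 50.600
  age 7: 0.12 × 355 = 42.600
Maximum at age 5 (55.350).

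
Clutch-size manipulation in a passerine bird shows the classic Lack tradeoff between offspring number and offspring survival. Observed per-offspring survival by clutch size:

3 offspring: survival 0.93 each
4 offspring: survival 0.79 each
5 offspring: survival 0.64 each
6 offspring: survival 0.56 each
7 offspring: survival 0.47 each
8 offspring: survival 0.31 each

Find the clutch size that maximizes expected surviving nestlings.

Expected surviving nestlings = c × s(c):
  c=3: 3 × 0.93 = 2.790
  c=4: 4 × 0.79 = 3.160
  c=5: 5 × 0.64 = 3.200
  c=6: 6 × 0.56 = 3.360
  c=7: 7 × 0.47 = 3.290
  c=8: 8 × 0.31 = 2.480
Maximum at c = 6 (3.360 surviving nestlings).

6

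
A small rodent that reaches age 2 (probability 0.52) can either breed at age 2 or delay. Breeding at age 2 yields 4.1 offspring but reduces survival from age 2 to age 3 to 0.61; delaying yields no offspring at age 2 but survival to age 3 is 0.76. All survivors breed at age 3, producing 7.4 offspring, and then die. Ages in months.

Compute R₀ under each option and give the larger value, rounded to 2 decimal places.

breed at age 2: R₀ = 0.52 × (4.1 + 0.61 × 7.4) = 0.52 × 8.6140 = 4.4793
delay to age 3: R₀ = 0.52 × (0.76 × 7.4) = 0.52 × 5.6240 = 2.9245
Higher: breed at age 2 (4.4793).

4.48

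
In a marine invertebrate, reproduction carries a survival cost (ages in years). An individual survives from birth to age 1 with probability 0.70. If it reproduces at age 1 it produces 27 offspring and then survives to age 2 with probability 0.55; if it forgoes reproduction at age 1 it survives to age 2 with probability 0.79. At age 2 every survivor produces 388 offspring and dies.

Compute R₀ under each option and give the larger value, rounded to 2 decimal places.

breed at age 1: R₀ = 0.70 × (27 + 0.55 × 388) = 0.70 × 240.4000 = 168.2800
delay to age 2: R₀ = 0.70 × (0.79 × 388) = 0.70 × 306.5200 = 214.5640
Higher: delay to age 2 (214.5640).

214.56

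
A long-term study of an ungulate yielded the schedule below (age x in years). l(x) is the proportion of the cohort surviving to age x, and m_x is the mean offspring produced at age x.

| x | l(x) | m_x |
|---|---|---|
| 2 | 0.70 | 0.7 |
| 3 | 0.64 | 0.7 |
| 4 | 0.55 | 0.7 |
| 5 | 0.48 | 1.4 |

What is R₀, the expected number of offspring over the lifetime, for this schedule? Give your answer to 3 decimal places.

R₀ = Σ l(x) m_x:
  age 2: 0.70 × 0.7 = 0.4900
  age 3: 0.64 × 0.7 = 0.4480
  age 4: 0.55 × 0.7 = 0.3850
  age 5: 0.48 × 1.4 = 0.6720
R₀ = 0.4900 + 0.4480 + 0.3850 + 0.6720 = 1.9950

1.995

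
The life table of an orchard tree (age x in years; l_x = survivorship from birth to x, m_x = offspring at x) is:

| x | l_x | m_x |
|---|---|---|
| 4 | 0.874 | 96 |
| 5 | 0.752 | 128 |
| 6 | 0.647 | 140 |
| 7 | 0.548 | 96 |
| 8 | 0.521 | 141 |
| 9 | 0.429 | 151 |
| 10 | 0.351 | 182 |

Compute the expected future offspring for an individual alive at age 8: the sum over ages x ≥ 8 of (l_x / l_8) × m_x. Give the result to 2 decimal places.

387.95

l_8 = 0.521. Conditional survival from age 8 to x is l_x / l_8.
  x=8: (0.521/0.521) × 141 = 141.0000
  x=9: (0.429/0.521) × 151 = 124.3359
  x=10: (0.351/0.521) × 182 = 122.6142
Sum = 141.0000 + 124.3359 + 122.6142 = 387.9501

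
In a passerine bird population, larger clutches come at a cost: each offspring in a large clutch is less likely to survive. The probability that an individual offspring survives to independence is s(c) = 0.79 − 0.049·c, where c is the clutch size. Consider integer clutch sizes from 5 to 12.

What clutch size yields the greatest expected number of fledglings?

Expected fledglings = c × s(c):
  c=5: 5 × 0.545 = 2.725
  c=6: 6 × 0.496 = 2.976
  c=7: 7 × 0.447 = 3.129
  c=8: 8 × 0.398 = 3.184
  c=9: 9 × 0.349 = 3.141
  c=10: 10 × 0.300 = 3.000
  c=11: 11 × 0.251 = 2.761
  c=12: 12 × 0.202 = 2.424
Maximum at c = 8 (3.184 fledglings).

8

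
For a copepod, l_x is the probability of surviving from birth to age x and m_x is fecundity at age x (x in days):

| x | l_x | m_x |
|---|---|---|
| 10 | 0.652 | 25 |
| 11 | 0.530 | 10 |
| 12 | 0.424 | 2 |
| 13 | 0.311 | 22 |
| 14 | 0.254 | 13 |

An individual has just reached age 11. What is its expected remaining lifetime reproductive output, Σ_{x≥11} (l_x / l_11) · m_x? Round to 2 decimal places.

l_11 = 0.530. Conditional survival from age 11 to x is l_x / l_11.
  x=11: (0.530/0.530) × 10 = 10.0000
  x=12: (0.424/0.530) × 2 = 1.6000
  x=13: (0.311/0.530) × 22 = 12.9094
  x=14: (0.254/0.530) × 13 = 6.2302
Sum = 10.0000 + 1.6000 + 12.9094 + 6.2302 = 30.7396

30.74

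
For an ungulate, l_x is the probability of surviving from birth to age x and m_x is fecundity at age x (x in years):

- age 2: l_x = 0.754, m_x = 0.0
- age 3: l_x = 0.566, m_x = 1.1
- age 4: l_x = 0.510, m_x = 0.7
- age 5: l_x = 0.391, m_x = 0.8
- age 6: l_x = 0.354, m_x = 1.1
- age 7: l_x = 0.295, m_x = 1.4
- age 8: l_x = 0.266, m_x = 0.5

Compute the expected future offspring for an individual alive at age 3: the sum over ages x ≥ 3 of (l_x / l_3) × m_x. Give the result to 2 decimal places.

3.94

l_3 = 0.566. Conditional survival from age 3 to x is l_x / l_3.
  x=3: (0.566/0.566) × 1.1 = 1.1000
  x=4: (0.510/0.566) × 0.7 = 0.6307
  x=5: (0.391/0.566) × 0.8 = 0.5527
  x=6: (0.354/0.566) × 1.1 = 0.6880
  x=7: (0.295/0.566) × 1.4 = 0.7297
  x=8: (0.266/0.566) × 0.5 = 0.2350
Sum = 1.1000 + 0.6307 + 0.5527 + 0.6880 + 0.7297 + 0.2350 = 3.9360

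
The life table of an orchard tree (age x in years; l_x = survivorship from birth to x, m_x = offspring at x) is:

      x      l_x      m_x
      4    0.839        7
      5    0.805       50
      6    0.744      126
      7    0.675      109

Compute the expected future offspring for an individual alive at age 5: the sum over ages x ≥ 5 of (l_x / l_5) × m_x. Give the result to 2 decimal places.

l_5 = 0.805. Conditional survival from age 5 to x is l_x / l_5.
  x=5: (0.805/0.805) × 50 = 50.0000
  x=6: (0.744/0.805) × 126 = 116.4522
  x=7: (0.675/0.805) × 109 = 91.3975
Sum = 50.0000 + 116.4522 + 91.3975 = 257.8497

257.85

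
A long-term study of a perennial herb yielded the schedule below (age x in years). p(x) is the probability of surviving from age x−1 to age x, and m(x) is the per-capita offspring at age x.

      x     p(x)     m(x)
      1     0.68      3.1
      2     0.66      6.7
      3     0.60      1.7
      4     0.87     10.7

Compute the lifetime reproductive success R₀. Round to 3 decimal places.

8.079

Survivorship from birth: l_x = p_1·p_2·…·p_x.
  l_1 = 0.68000
  l_2 = 0.44880
  l_3 = 0.26928
  l_4 = 0.23427
R₀ = Σ l_x m(x):
  age 1: 0.68000 × 3.1 = 2.1080
  age 2: 0.44880 × 6.7 = 3.0070
  age 3: 0.26928 × 1.7 = 0.4578
  age 4: 0.23427 × 10.7 = 2.5067
R₀ = 2.1080 + 3.0070 + 0.4578 + 2.5067 = 8.0794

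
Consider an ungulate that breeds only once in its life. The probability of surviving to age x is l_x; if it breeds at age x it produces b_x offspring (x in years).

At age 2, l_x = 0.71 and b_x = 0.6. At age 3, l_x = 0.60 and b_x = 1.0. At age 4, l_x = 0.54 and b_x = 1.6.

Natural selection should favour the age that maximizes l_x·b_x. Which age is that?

4

Expected offspring if breeding at age x = l_x × b_x:
  age 2: 0.71 × 0.6 = 0.426
  age 3: 0.60 × 1.0 = 0.600
  age 4: 0.54 × 1.6 = 0.864
Maximum at age 4 (0.864).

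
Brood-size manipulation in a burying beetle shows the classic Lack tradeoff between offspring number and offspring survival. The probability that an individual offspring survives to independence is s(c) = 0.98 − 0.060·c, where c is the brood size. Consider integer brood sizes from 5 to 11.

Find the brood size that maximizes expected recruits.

8

Expected recruits = c × s(c):
  c=5: 5 × 0.680 = 3.400
  c=6: 6 × 0.620 = 3.720
  c=7: 7 × 0.560 = 3.920
  c=8: 8 × 0.500 = 4.000
  c=9: 9 × 0.440 = 3.960
  c=10: 10 × 0.380 = 3.800
  c=11: 11 × 0.320 = 3.520
Maximum at c = 8 (4.000 recruits).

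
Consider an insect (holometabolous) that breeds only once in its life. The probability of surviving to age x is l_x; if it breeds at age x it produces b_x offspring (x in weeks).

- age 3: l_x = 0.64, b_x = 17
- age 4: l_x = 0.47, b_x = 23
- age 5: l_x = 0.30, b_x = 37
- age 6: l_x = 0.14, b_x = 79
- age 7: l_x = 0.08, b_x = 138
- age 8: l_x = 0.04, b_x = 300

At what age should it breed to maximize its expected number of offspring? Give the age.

8

Expected offspring if breeding at age x = l_x × b_x:
  age 3: 0.64 × 17 = 10.880
  age 4: 0.47 × 23 = 10.810
  age 5: 0.30 × 37 = 11.100
  age 6: 0.14 × 79 = 11.060
  age 7: 0.08 × 138 = 11.040
  age 8: 0.04 × 300 = 12.000
Maximum at age 8 (12.000).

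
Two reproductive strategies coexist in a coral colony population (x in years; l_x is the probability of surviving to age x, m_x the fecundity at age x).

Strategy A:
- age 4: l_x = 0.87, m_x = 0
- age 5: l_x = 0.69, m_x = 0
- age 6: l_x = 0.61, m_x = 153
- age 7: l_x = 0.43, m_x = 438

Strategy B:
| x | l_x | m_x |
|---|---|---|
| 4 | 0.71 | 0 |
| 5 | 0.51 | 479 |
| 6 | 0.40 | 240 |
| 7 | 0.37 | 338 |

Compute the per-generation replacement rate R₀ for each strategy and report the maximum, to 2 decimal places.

465.35

Strategy A: R₀ = 0.87×0 + 0.69×0 + 0.61×153 + 0.43×438 = 281.6700
Strategy B: R₀ = 0.71×0 + 0.51×479 + 0.40×240 + 0.37×338 = 465.3500
Highest R₀: strategy B with 465.3500.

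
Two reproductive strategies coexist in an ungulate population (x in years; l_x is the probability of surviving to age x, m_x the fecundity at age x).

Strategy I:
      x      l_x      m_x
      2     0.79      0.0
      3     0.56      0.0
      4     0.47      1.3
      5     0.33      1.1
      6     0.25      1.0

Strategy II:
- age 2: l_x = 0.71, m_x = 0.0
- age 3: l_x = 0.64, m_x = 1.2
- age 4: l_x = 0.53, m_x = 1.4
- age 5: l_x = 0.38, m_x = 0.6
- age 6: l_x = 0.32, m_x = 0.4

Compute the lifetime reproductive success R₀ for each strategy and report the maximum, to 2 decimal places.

Strategy I: R₀ = 0.79×0.0 + 0.56×0.0 + 0.47×1.3 + 0.33×1.1 + 0.25×1.0 = 1.2240
Strategy II: R₀ = 0.71×0.0 + 0.64×1.2 + 0.53×1.4 + 0.38×0.6 + 0.32×0.4 = 1.8660
Highest R₀: strategy II with 1.8660.

1.87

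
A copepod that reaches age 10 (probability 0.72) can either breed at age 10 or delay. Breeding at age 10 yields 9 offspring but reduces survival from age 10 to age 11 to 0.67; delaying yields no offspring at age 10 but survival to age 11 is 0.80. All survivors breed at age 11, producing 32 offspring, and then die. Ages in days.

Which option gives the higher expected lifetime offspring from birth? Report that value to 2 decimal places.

breed at age 10: R₀ = 0.72 × (9 + 0.67 × 32) = 0.72 × 30.4400 = 21.9168
delay to age 11: R₀ = 0.72 × (0.80 × 32) = 0.72 × 25.6000 = 18.4320
Higher: breed at age 10 (21.9168).

21.92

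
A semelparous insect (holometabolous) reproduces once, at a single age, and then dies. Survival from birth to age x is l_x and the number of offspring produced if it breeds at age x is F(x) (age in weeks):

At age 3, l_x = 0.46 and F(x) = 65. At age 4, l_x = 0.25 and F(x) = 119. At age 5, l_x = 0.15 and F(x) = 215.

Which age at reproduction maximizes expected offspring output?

Expected offspring if breeding at age x = l_x × F(x):
  age 3: 0.46 × 65 = 29.900
  age 4: 0.25 × 119 = 29.750
  age 5: 0.15 × 215 = 32.250
Maximum at age 5 (32.250).

5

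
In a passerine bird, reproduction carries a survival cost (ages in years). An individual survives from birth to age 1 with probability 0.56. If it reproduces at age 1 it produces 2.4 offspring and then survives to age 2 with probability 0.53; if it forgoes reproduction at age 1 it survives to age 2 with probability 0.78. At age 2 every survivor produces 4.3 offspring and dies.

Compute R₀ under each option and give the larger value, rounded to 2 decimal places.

breed at age 1: R₀ = 0.56 × (2.4 + 0.53 × 4.3) = 0.56 × 4.6790 = 2.6202
delay to age 2: R₀ = 0.56 × (0.78 × 4.3) = 0.56 × 3.3540 = 1.8782
Higher: breed at age 1 (2.6202).

2.62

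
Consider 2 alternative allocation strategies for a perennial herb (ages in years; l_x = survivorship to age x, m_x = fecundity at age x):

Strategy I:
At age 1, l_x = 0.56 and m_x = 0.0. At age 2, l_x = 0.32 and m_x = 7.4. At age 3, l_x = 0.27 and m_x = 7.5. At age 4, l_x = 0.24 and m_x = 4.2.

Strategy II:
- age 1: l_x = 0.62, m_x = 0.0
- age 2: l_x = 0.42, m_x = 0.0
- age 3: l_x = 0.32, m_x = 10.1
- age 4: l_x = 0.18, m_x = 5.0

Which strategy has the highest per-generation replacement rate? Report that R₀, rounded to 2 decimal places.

Strategy I: R₀ = 0.56×0.0 + 0.32×7.4 + 0.27×7.5 + 0.24×4.2 = 5.4010
Strategy II: R₀ = 0.62×0.0 + 0.42×0.0 + 0.32×10.1 + 0.18×5.0 = 4.1320
Highest R₀: strategy I with 5.4010.

5.40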